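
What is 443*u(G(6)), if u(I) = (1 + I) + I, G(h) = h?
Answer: 5759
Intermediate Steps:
u(I) = 1 + 2*I
443*u(G(6)) = 443*(1 + 2*6) = 443*(1 + 12) = 443*13 = 5759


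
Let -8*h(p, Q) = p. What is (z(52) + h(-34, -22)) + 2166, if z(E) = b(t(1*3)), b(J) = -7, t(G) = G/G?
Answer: 8653/4 ≈ 2163.3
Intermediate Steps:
t(G) = 1
z(E) = -7
h(p, Q) = -p/8
(z(52) + h(-34, -22)) + 2166 = (-7 - 1/8*(-34)) + 2166 = (-7 + 17/4) + 2166 = -11/4 + 2166 = 8653/4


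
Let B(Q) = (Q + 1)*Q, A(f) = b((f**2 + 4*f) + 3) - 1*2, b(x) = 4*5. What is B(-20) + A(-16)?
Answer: 398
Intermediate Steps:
b(x) = 20
A(f) = 18 (A(f) = 20 - 1*2 = 20 - 2 = 18)
B(Q) = Q*(1 + Q) (B(Q) = (1 + Q)*Q = Q*(1 + Q))
B(-20) + A(-16) = -20*(1 - 20) + 18 = -20*(-19) + 18 = 380 + 18 = 398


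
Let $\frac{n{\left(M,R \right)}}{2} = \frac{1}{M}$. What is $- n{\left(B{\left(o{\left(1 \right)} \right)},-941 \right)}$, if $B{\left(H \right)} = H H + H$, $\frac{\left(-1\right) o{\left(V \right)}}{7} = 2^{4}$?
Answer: $- \frac{1}{6216} \approx -0.00016088$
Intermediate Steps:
$o{\left(V \right)} = -112$ ($o{\left(V \right)} = - 7 \cdot 2^{4} = \left(-7\right) 16 = -112$)
$B{\left(H \right)} = H + H^{2}$ ($B{\left(H \right)} = H^{2} + H = H + H^{2}$)
$n{\left(M,R \right)} = \frac{2}{M}$
$- n{\left(B{\left(o{\left(1 \right)} \right)},-941 \right)} = - \frac{2}{\left(-112\right) \left(1 - 112\right)} = - \frac{2}{\left(-112\right) \left(-111\right)} = - \frac{2}{12432} = \left(-1\right) \frac{1}{6216} = - \frac{1}{6216}$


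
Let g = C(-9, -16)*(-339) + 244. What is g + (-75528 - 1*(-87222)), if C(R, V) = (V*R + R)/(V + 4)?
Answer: 63007/4 ≈ 15752.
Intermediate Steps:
C(R, V) = (R + R*V)/(4 + V) (C(R, V) = (R*V + R)/(4 + V) = (R + R*V)/(4 + V))
g = 16231/4 (g = -9*(1 - 16)/(4 - 16)*(-339) + 244 = -9*(-15)/(-12)*(-339) + 244 = -9*(-1/12)*(-15)*(-339) + 244 = -45/4*(-339) + 244 = 15255/4 + 244 = 16231/4 ≈ 4057.8)
g + (-75528 - 1*(-87222)) = 16231/4 + (-75528 - 1*(-87222)) = 16231/4 + (-75528 + 87222) = 16231/4 + 11694 = 63007/4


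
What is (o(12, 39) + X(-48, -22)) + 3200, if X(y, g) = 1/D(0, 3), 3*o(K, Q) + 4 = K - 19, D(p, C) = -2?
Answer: 19175/6 ≈ 3195.8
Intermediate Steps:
o(K, Q) = -23/3 + K/3 (o(K, Q) = -4/3 + (K - 19)/3 = -4/3 + (-19 + K)/3 = -4/3 + (-19/3 + K/3) = -23/3 + K/3)
X(y, g) = -½ (X(y, g) = 1/(-2) = -½)
(o(12, 39) + X(-48, -22)) + 3200 = ((-23/3 + (⅓)*12) - ½) + 3200 = ((-23/3 + 4) - ½) + 3200 = (-11/3 - ½) + 3200 = -25/6 + 3200 = 19175/6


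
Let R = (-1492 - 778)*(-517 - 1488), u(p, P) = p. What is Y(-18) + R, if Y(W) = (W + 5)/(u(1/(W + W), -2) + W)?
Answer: 2953826618/649 ≈ 4.5514e+6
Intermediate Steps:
R = 4551350 (R = -2270*(-2005) = 4551350)
Y(W) = (5 + W)/(W + 1/(2*W)) (Y(W) = (W + 5)/(1/(W + W) + W) = (5 + W)/(1/(2*W) + W) = (5 + W)/(W + 1/(2*W)))
Y(-18) + R = 2*(-18)*(5 - 18)/(1 + 2*(-18)²) + 4551350 = 2*(-18)*(-13)/(1 + 2*324) + 4551350 = 2*(-18)*(-13)/(1 + 648) + 4551350 = 2*(-18)*(-13)/649 + 4551350 = 2*(-18)*(1/649)*(-13) + 4551350 = 468/649 + 4551350 = 2953826618/649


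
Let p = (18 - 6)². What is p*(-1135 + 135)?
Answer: -144000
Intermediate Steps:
p = 144 (p = 12² = 144)
p*(-1135 + 135) = 144*(-1135 + 135) = 144*(-1000) = -144000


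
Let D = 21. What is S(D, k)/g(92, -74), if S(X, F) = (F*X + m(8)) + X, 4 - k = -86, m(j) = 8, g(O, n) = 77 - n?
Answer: 1919/151 ≈ 12.709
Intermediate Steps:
k = 90 (k = 4 - 1*(-86) = 4 + 86 = 90)
S(X, F) = 8 + X + F*X (S(X, F) = (F*X + 8) + X = (8 + F*X) + X = 8 + X + F*X)
S(D, k)/g(92, -74) = (8 + 21 + 90*21)/(77 - 1*(-74)) = (8 + 21 + 1890)/(77 + 74) = 1919/151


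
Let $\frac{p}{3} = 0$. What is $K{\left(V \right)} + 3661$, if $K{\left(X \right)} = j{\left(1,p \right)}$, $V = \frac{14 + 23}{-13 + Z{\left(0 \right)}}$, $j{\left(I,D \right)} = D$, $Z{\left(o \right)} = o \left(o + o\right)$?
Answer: $3661$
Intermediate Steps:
$p = 0$ ($p = 3 \cdot 0 = 0$)
$Z{\left(o \right)} = 2 o^{2}$ ($Z{\left(o \right)} = o 2 o = 2 o^{2}$)
$V = - \frac{37}{13}$ ($V = \frac{14 + 23}{-13 + 2 \cdot 0^{2}} = \frac{37}{-13 + 2 \cdot 0} = \frac{37}{-13 + 0} = \frac{37}{-13} = 37 \left(- \frac{1}{13}\right) = - \frac{37}{13} \approx -2.8462$)
$K{\left(X \right)} = 0$
$K{\left(V \right)} + 3661 = 0 + 3661 = 3661$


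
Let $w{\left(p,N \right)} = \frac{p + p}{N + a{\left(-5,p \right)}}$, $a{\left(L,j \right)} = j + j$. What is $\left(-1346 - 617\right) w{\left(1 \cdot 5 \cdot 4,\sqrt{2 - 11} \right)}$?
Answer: $- \frac{3140800}{1609} + \frac{235560 i}{1609} \approx -1952.0 + 146.4 i$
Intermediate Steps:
$a{\left(L,j \right)} = 2 j$
$w{\left(p,N \right)} = \frac{2 p}{N + 2 p}$ ($w{\left(p,N \right)} = \frac{p + p}{N + 2 p} = \frac{2 p}{N + 2 p}$)
$\left(-1346 - 617\right) w{\left(1 \cdot 5 \cdot 4,\sqrt{2 - 11} \right)} = \left(-1346 - 617\right) \frac{2 \cdot 1 \cdot 5 \cdot 4}{\sqrt{2 - 11} + 2 \cdot 1 \cdot 5 \cdot 4} = - 1963 \frac{2 \cdot 5 \cdot 4}{\sqrt{-9} + 2 \cdot 5 \cdot 4} = - 1963 \cdot 2 \cdot 20 \frac{1}{3 i + 2 \cdot 20} = - 1963 \cdot 2 \cdot 20 \frac{1}{3 i + 40} = - 1963 \cdot 2 \cdot 20 \frac{1}{40 + 3 i} = - 1963 \cdot 2 \cdot 20 \frac{40 - 3 i}{1609} = - 1963 \left(\frac{1600}{1609} - \frac{120 i}{1609}\right) = - \frac{3140800}{1609} + \frac{235560 i}{1609}$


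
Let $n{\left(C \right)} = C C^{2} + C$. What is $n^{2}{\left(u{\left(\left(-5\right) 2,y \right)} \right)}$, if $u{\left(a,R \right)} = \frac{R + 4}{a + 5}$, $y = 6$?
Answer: $100$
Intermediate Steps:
$u{\left(a,R \right)} = \frac{4 + R}{5 + a}$
$n{\left(C \right)} = C + C^{3}$ ($n{\left(C \right)} = C^{3} + C = C + C^{3}$)
$n^{2}{\left(u{\left(\left(-5\right) 2,y \right)} \right)} = \left(\frac{4 + 6}{5 - 10} + \left(\frac{4 + 6}{5 - 10}\right)^{3}\right)^{2} = \left(\frac{1}{5 - 10} \cdot 10 + \left(\frac{1}{5 - 10} \cdot 10\right)^{3}\right)^{2} = \left(\frac{1}{-5} \cdot 10 + \left(\frac{1}{-5} \cdot 10\right)^{3}\right)^{2} = \left(\left(- \frac{1}{5}\right) 10 + \left(\left(- \frac{1}{5}\right) 10\right)^{3}\right)^{2} = \left(-2 + \left(-2\right)^{3}\right)^{2} = \left(-2 - 8\right)^{2} = \left(-10\right)^{2} = 100$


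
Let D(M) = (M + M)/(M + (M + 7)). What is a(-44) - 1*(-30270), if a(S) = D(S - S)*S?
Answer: 30270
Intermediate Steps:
D(M) = 2*M/(7 + 2*M) (D(M) = (2*M)/(M + (7 + M)) = (2*M)/(7 + 2*M) = 2*M/(7 + 2*M))
a(S) = 0 (a(S) = (2*(S - S)/(7 + 2*(S - S)))*S = (2*0/(7 + 2*0))*S = (2*0/(7 + 0))*S = (2*0/7)*S = (2*0*(1/7))*S = 0*S = 0)
a(-44) - 1*(-30270) = 0 - 1*(-30270) = 0 + 30270 = 30270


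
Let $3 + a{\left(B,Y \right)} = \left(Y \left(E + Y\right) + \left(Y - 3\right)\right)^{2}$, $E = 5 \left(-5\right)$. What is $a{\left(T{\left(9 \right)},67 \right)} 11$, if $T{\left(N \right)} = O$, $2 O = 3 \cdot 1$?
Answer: $91111691$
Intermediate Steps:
$O = \frac{3}{2}$ ($O = \frac{3 \cdot 1}{2} = \frac{1}{2} \cdot 3 = \frac{3}{2} \approx 1.5$)
$T{\left(N \right)} = \frac{3}{2}$
$E = -25$
$a{\left(B,Y \right)} = -3 + \left(-3 + Y + Y \left(-25 + Y\right)\right)^{2}$ ($a{\left(B,Y \right)} = -3 + \left(Y \left(-25 + Y\right) + \left(Y - 3\right)\right)^{2} = -3 + \left(Y \left(-25 + Y\right) + \left(-3 + Y\right)\right)^{2} = -3 + \left(-3 + Y + Y \left(-25 + Y\right)\right)^{2}$)
$a{\left(T{\left(9 \right)},67 \right)} 11 = \left(-3 + \left(-3 + 67^{2} - 1608\right)^{2}\right) 11 = \left(-3 + \left(-3 + 4489 - 1608\right)^{2}\right) 11 = \left(-3 + 2878^{2}\right) 11 = \left(-3 + 8282884\right) 11 = 8282881 \cdot 11 = 91111691$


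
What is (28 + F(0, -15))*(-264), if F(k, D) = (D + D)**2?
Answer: -244992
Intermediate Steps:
F(k, D) = 4*D**2 (F(k, D) = (2*D)**2 = 4*D**2)
(28 + F(0, -15))*(-264) = (28 + 4*(-15)**2)*(-264) = (28 + 4*225)*(-264) = (28 + 900)*(-264) = 928*(-264) = -244992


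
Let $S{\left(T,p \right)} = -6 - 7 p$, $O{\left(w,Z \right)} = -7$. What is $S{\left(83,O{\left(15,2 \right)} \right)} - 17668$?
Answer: $-17625$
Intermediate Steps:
$S{\left(83,O{\left(15,2 \right)} \right)} - 17668 = \left(-6 - -49\right) - 17668 = \left(-6 + 49\right) - 17668 = 43 - 17668 = -17625$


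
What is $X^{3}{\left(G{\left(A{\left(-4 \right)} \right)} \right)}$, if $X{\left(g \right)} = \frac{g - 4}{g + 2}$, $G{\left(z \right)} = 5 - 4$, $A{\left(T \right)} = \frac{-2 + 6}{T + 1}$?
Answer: $-1$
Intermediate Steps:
$A{\left(T \right)} = \frac{4}{1 + T}$
$G{\left(z \right)} = 1$ ($G{\left(z \right)} = 5 - 4 = 1$)
$X{\left(g \right)} = \frac{-4 + g}{2 + g}$
$X^{3}{\left(G{\left(A{\left(-4 \right)} \right)} \right)} = \left(\frac{-4 + 1}{2 + 1}\right)^{3} = \left(\frac{1}{3} \left(-3\right)\right)^{3} = \left(-1\right)^{3} = -1$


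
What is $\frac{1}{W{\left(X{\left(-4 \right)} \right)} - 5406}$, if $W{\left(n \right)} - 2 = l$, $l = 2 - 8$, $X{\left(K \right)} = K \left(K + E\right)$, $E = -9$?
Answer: $- \frac{1}{5410} \approx -0.00018484$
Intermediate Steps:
$X{\left(K \right)} = K \left(-9 + K\right)$ ($X{\left(K \right)} = K \left(K - 9\right) = K \left(-9 + K\right)$)
$l = -6$ ($l = 2 - 8 = -6$)
$W{\left(n \right)} = -4$ ($W{\left(n \right)} = 2 - 6 = -4$)
$\frac{1}{W{\left(X{\left(-4 \right)} \right)} - 5406} = \frac{1}{-4 - 5406} = \frac{1}{-5410} = - \frac{1}{5410}$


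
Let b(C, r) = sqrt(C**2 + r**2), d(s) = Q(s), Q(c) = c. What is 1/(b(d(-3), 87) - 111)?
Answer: -37/1581 - sqrt(842)/1581 ≈ -0.041757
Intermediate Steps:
d(s) = s
1/(b(d(-3), 87) - 111) = 1/(sqrt((-3)**2 + 87**2) - 111) = 1/(sqrt(9 + 7569) - 111) = 1/(sqrt(7578) - 111) = 1/(3*sqrt(842) - 111) = 1/(-111 + 3*sqrt(842))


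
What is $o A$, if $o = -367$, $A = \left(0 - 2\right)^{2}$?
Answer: $-1468$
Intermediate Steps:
$A = 4$ ($A = \left(-2\right)^{2} = 4$)
$o A = \left(-367\right) 4 = -1468$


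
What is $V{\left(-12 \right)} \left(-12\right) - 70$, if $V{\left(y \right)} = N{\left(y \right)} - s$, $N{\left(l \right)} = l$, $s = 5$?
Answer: $134$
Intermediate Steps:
$V{\left(y \right)} = -5 + y$ ($V{\left(y \right)} = y - 5 = -5 + y$)
$V{\left(-12 \right)} \left(-12\right) - 70 = \left(-5 - 12\right) \left(-12\right) - 70 = \left(-17\right) \left(-12\right) - 70 = 204 - 70 = 134$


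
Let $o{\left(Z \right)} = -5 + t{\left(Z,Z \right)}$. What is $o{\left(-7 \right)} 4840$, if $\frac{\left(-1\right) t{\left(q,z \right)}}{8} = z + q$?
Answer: $517880$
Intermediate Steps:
$t{\left(q,z \right)} = - 8 q - 8 z$ ($t{\left(q,z \right)} = - 8 \left(z + q\right) = - 8 \left(q + z\right) = - 8 q - 8 z$)
$o{\left(Z \right)} = -5 - 16 Z$
$o{\left(-7 \right)} 4840 = \left(-5 - -112\right) 4840 = \left(-5 + 112\right) 4840 = 107 \cdot 4840 = 517880$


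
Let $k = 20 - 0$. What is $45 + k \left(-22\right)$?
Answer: $-395$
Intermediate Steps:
$k = 20$ ($k = 20 + 0 = 20$)
$45 + k \left(-22\right) = 45 + 20 \left(-22\right) = 45 - 440 = -395$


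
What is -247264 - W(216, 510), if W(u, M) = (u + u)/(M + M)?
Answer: -21017476/85 ≈ -2.4726e+5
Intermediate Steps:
W(u, M) = u/M (W(u, M) = (2*u)/((2*M)) = (2*u)*(1/(2*M)) = u/M)
-247264 - W(216, 510) = -247264 - 216/510 = -247264 - 1*36/85 = -247264 - 36/85 = -21017476/85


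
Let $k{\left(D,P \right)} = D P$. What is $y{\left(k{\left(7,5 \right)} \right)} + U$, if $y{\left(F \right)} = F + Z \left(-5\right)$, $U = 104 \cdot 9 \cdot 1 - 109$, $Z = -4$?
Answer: $882$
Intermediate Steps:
$U = 827$ ($U = 104 \cdot 9 - 109 = 936 - 109 = 827$)
$y{\left(F \right)} = 20 + F$ ($y{\left(F \right)} = F - -20 = F + 20 = 20 + F$)
$y{\left(k{\left(7,5 \right)} \right)} + U = \left(20 + 7 \cdot 5\right) + 827 = \left(20 + 35\right) + 827 = 55 + 827 = 882$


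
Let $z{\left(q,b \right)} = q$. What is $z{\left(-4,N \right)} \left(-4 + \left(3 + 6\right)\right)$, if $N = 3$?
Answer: $-20$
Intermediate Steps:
$z{\left(-4,N \right)} \left(-4 + \left(3 + 6\right)\right) = - 4 \left(-4 + \left(3 + 6\right)\right) = - 4 \left(-4 + 9\right) = \left(-4\right) 5 = -20$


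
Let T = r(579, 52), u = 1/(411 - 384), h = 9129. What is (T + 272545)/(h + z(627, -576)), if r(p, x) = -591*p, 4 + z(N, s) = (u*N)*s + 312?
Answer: 69644/3939 ≈ 17.681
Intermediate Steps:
u = 1/27 ≈ 0.037037
z(N, s) = 308 + N*s/27 (z(N, s) = -4 + ((N/27)*s + 312) = -4 + (N*s/27 + 312) = -4 + (312 + N*s/27) = 308 + N*s/27)
T = -342189 (T = -591*579 = -342189)
(T + 272545)/(h + z(627, -576)) = (-342189 + 272545)/(9129 + (308 + (1/27)*627*(-576))) = -69644/(9129 + (308 - 13376)) = -69644/(9129 - 13068) = -69644/(-3939) = -69644*(-1/3939) = 69644/3939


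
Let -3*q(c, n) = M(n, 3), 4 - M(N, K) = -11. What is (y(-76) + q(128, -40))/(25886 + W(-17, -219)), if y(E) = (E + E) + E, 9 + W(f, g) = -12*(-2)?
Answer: -233/25901 ≈ -0.0089958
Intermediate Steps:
W(f, g) = 15 (W(f, g) = -9 - 12*(-2) = -9 + 24 = 15)
y(E) = 3*E (y(E) = 2*E + E = 3*E)
M(N, K) = 15 (M(N, K) = 4 - 1*(-11) = 4 + 11 = 15)
q(c, n) = -5 (q(c, n) = -⅓*15 = -5)
(y(-76) + q(128, -40))/(25886 + W(-17, -219)) = (3*(-76) - 5)/(25886 + 15) = (-228 - 5)/25901 = -233*1/25901 = -233/25901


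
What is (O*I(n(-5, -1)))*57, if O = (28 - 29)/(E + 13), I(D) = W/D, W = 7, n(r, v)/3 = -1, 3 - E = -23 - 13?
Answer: 133/52 ≈ 2.5577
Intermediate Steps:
E = 39 (E = 3 - (-23 - 13) = 3 - 1*(-36) = 3 + 36 = 39)
n(r, v) = -3 (n(r, v) = 3*(-1) = -3)
I(D) = 7/D
O = -1/52 (O = (28 - 29)/(39 + 13) = -1/52 ≈ -0.019231)
(O*I(n(-5, -1)))*57 = -7/(52*(-3))*57 = -7*(-1)/(52*3)*57 = -1/52*(-7/3)*57 = (7/156)*57 = 133/52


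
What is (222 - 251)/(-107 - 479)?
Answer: 29/586 ≈ 0.049488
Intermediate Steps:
(222 - 251)/(-107 - 479) = -29/(-586) = -29*(-1/586) = 29/586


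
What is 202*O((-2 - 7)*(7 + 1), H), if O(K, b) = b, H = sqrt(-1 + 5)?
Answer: 404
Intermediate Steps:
H = 2 (H = sqrt(4) = 2)
202*O((-2 - 7)*(7 + 1), H) = 202*2 = 404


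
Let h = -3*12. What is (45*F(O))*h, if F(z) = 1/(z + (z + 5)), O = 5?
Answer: -108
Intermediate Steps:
h = -36
F(z) = 1/(5 + 2*z) (F(z) = 1/(z + (5 + z)) = 1/(5 + 2*z))
(45*F(O))*h = (45/(5 + 2*5))*(-36) = (45/(5 + 10))*(-36) = (45/15)*(-36) = (45*(1/15))*(-36) = 3*(-36) = -108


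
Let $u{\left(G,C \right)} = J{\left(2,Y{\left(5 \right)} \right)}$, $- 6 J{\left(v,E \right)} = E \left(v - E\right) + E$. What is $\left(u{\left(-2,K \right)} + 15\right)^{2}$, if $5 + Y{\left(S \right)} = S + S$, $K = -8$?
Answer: $\frac{2500}{9} \approx 277.78$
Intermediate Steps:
$Y{\left(S \right)} = -5 + 2 S$ ($Y{\left(S \right)} = -5 + \left(S + S\right) = -5 + 2 S$)
$J{\left(v,E \right)} = - \frac{E}{6} - \frac{E \left(v - E\right)}{6}$ ($J{\left(v,E \right)} = - \frac{E \left(v - E\right) + E}{6} = - \frac{E + E \left(v - E\right)}{6} = - \frac{E}{6} - \frac{E \left(v - E\right)}{6}$)
$u{\left(G,C \right)} = \frac{5}{3}$ ($u{\left(G,C \right)} = \frac{\left(-5 + 2 \cdot 5\right) \left(-1 + \left(-5 + 2 \cdot 5\right) - 2\right)}{6} = \frac{\left(-5 + 10\right) \left(-1 + \left(-5 + 10\right) - 2\right)}{6} = \frac{1}{6} \cdot 5 \left(-1 + 5 - 2\right) = \frac{1}{6} \cdot 5 \cdot 2 = \frac{5}{3}$)
$\left(u{\left(-2,K \right)} + 15\right)^{2} = \left(\frac{5}{3} + 15\right)^{2} = \left(\frac{50}{3}\right)^{2} = \frac{2500}{9}$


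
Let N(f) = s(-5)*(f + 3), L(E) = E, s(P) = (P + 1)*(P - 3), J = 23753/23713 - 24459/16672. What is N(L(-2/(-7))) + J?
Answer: 289684644339/2767401952 ≈ 104.68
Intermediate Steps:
J = -183986251/395343136 (J = 23753*(1/23713) - 24459*1/16672 = 23753/23713 - 24459/16672 = -183986251/395343136 ≈ -0.46538)
s(P) = (1 + P)*(-3 + P)
N(f) = 96 + 32*f (N(f) = (-3 + (-5)² - 2*(-5))*(f + 3) = (-3 + 25 + 10)*(3 + f) = 32*(3 + f) = 96 + 32*f)
N(L(-2/(-7))) + J = (96 + 32*(-2/(-7))) - 183986251/395343136 = (96 + 32*(-2*(-⅐))) - 183986251/395343136 = (96 + 32*(2/7)) - 183986251/395343136 = (96 + 64/7) - 183986251/395343136 = 736/7 - 183986251/395343136 = 289684644339/2767401952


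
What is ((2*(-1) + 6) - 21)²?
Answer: 289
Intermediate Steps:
((2*(-1) + 6) - 21)² = ((-2 + 6) - 21)² = (4 - 21)² = (-17)² = 289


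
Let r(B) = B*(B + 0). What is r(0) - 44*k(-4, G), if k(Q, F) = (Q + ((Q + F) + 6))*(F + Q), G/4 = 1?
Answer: 0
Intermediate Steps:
G = 4 (G = 4*1 = 4)
r(B) = B² (r(B) = B*B = B²)
k(Q, F) = (F + Q)*(6 + F + 2*Q) (k(Q, F) = (Q + ((F + Q) + 6))*(F + Q) = (Q + (6 + F + Q))*(F + Q) = (6 + F + 2*Q)*(F + Q) = (F + Q)*(6 + F + 2*Q))
r(0) - 44*k(-4, G) = 0² - 44*(4² + 2*(-4)² + 6*4 + 6*(-4) + 3*4*(-4)) = 0 - 44*(16 + 2*16 + 24 - 24 - 48) = 0 - 44*(16 + 32 + 24 - 24 - 48) = 0 - 44*0 = 0 + 0 = 0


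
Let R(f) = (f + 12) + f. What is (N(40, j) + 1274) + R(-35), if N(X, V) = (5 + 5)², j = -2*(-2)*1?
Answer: 1316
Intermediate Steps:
R(f) = 12 + 2*f (R(f) = (12 + f) + f = 12 + 2*f)
j = 4 (j = 4*1 = 4)
N(X, V) = 100 (N(X, V) = 10² = 100)
(N(40, j) + 1274) + R(-35) = (100 + 1274) + (12 + 2*(-35)) = 1374 + (12 - 70) = 1374 - 58 = 1316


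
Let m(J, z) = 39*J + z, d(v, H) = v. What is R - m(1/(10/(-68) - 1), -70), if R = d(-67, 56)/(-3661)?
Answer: 380811/3661 ≈ 104.02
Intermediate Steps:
m(J, z) = z + 39*J
R = 67/3661 (R = -67/(-3661) = -67*(-1/3661) = 67/3661 ≈ 0.018301)
R - m(1/(10/(-68) - 1), -70) = 67/3661 - (-70 + 39/(10/(-68) - 1)) = 67/3661 - (-70 + 39/(10*(-1/68) - 1)) = 67/3661 - (-70 + 39/(-5/34 - 1)) = 67/3661 - (-70 + 39/(-39/34)) = 67/3661 - (-70 + 39*(-34/39)) = 67/3661 - (-70 - 34) = 67/3661 - 1*(-104) = 67/3661 + 104 = 380811/3661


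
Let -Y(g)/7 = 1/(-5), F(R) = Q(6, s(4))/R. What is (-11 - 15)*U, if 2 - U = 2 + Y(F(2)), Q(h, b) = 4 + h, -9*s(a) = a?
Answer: 182/5 ≈ 36.400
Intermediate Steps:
s(a) = -a/9
F(R) = 10/R (F(R) = (4 + 6)/R = 10/R)
Y(g) = 7/5 (Y(g) = -7/(-5) = -7*(-⅕) = 7/5)
U = -7/5 (U = 2 - (2 + 7/5) = 2 - 1*17/5 = 2 - 17/5 = -7/5 ≈ -1.4000)
(-11 - 15)*U = (-11 - 15)*(-7/5) = -26*(-7/5) = 182/5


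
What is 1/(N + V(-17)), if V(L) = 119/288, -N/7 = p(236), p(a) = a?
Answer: -288/475657 ≈ -0.00060548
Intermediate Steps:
N = -1652 (N = -7*236 = -1652)
V(L) = 119/288 (V(L) = 119*(1/288) = 119/288)
1/(N + V(-17)) = 1/(-1652 + 119/288) = 1/(-475657/288) = -288/475657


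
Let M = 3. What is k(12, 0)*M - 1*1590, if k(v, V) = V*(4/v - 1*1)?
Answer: -1590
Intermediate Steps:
k(v, V) = V*(-1 + 4/v) (k(v, V) = V*(4/v - 1) = V*(-1 + 4/v))
k(12, 0)*M - 1*1590 = (0*(4 - 1*12)/12)*3 - 1*1590 = (0*(1/12)*(4 - 12))*3 - 1590 = (0*(1/12)*(-8))*3 - 1590 = 0*3 - 1590 = 0 - 1590 = -1590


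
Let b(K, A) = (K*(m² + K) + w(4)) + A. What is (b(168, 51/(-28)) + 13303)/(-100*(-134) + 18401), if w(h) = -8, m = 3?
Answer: 1204817/890428 ≈ 1.3531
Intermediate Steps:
b(K, A) = -8 + A + K*(9 + K) (b(K, A) = (K*(3² + K) - 8) + A = (K*(9 + K) - 8) + A = (-8 + K*(9 + K)) + A = -8 + A + K*(9 + K))
(b(168, 51/(-28)) + 13303)/(-100*(-134) + 18401) = ((-8 + 51/(-28) + 168² + 9*168) + 13303)/(-100*(-134) + 18401) = ((-8 + 51*(-1/28) + 28224 + 1512) + 13303)/(13400 + 18401) = ((-8 - 51/28 + 28224 + 1512) + 13303)/31801 = (832333/28 + 13303)*(1/31801) = (1204817/28)*(1/31801) = 1204817/890428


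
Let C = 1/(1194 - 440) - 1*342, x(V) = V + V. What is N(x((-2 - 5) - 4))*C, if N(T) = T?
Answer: 2836537/377 ≈ 7524.0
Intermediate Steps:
x(V) = 2*V
C = -257867/754 (C = 1/754 - 342 = -257867/754 ≈ -342.00)
N(x((-2 - 5) - 4))*C = (2*((-2 - 5) - 4))*(-257867/754) = (2*(-7 - 4))*(-257867/754) = (2*(-11))*(-257867/754) = -22*(-257867/754) = 2836537/377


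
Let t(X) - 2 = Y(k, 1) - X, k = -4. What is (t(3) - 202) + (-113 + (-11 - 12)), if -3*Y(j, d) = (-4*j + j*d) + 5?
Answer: -1034/3 ≈ -344.67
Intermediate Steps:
Y(j, d) = -5/3 + 4*j/3 - d*j/3 (Y(j, d) = -((-4*j + j*d) + 5)/3 = -((-4*j + d*j) + 5)/3 = -(5 - 4*j + d*j)/3 = -5/3 + 4*j/3 - d*j/3)
t(X) = -11/3 - X (t(X) = 2 + ((-5/3 + (4/3)*(-4) - ⅓*1*(-4)) - X) = 2 + ((-5/3 - 16/3 + 4/3) - X) = 2 + (-17/3 - X) = -11/3 - X)
(t(3) - 202) + (-113 + (-11 - 12)) = ((-11/3 - 1*3) - 202) + (-113 + (-11 - 12)) = ((-11/3 - 3) - 202) + (-113 - 23) = (-20/3 - 202) - 136 = -626/3 - 136 = -1034/3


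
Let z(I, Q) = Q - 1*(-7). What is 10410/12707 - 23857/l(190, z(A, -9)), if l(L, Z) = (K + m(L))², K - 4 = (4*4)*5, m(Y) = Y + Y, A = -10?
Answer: 1938080461/2735766272 ≈ 0.70842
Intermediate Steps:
m(Y) = 2*Y
K = 84 (K = 4 + (4*4)*5 = 4 + 16*5 = 4 + 80 = 84)
z(I, Q) = 7 + Q (z(I, Q) = Q + 7 = 7 + Q)
l(L, Z) = (84 + 2*L)²
10410/12707 - 23857/l(190, z(A, -9)) = 10410/12707 - 23857*1/(4*(42 + 190)²) = 10410*(1/12707) - 23857/(4*232²) = 10410/12707 - 23857/(4*53824) = 10410/12707 - 23857/215296 = 1938080461/2735766272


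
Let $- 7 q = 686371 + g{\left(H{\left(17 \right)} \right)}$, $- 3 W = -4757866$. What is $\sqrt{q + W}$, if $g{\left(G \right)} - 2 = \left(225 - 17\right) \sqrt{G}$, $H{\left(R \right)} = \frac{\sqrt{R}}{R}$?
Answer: $\frac{\sqrt{189631628067 - 222768 \cdot 17^{\frac{3}{4}}}}{357} \approx 1219.8$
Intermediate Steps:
$H{\left(R \right)} = \frac{1}{\sqrt{R}}$
$g{\left(G \right)} = 2 + 208 \sqrt{G}$ ($g{\left(G \right)} = 2 + \left(225 - 17\right) \sqrt{G} = 2 + 208 \sqrt{G}$)
$W = \frac{4757866}{3}$ ($W = \left(- \frac{1}{3}\right) \left(-4757866\right) = \frac{4757866}{3} \approx 1.586 \cdot 10^{6}$)
$q = - \frac{686373}{7} - \frac{208 \cdot 17^{\frac{3}{4}}}{119}$ ($q = - \frac{686371 + \left(2 + 208 \sqrt{\frac{1}{\sqrt{17}}}\right)}{7} = - \frac{686371 + \left(2 + 208 \sqrt{\frac{\sqrt{17}}{17}}\right)}{7} = - \frac{686371 + \left(2 + 208 \frac{17^{\frac{3}{4}}}{17}\right)}{7} = - \frac{686371 + \left(2 + \frac{208 \cdot 17^{\frac{3}{4}}}{17}\right)}{7} = - \frac{686373 + \frac{208 \cdot 17^{\frac{3}{4}}}{17}}{7} = - \frac{686373}{7} - \frac{208 \cdot 17^{\frac{3}{4}}}{119} \approx -98068.0$)
$\sqrt{q + W} = \sqrt{\left(- \frac{686373}{7} - \frac{208 \cdot 17^{\frac{3}{4}}}{119}\right) + \frac{4757866}{3}} = \sqrt{\frac{31245943}{21} - \frac{208 \cdot 17^{\frac{3}{4}}}{119}}$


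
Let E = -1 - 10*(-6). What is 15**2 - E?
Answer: 166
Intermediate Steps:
E = 59 (E = -1 + 60 = 59)
15**2 - E = 15**2 - 1*59 = 225 - 59 = 166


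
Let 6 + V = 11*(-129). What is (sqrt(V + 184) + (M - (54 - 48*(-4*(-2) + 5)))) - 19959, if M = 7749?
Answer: -11640 + I*sqrt(1241) ≈ -11640.0 + 35.228*I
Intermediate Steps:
V = -1425 (V = -6 + 11*(-129) = -6 - 1419 = -1425)
(sqrt(V + 184) + (M - (54 - 48*(-4*(-2) + 5)))) - 19959 = (sqrt(-1425 + 184) + (7749 - (54 - 48*(-4*(-2) + 5)))) - 19959 = (sqrt(-1241) + (7749 - (54 - 48*(8 + 5)))) - 19959 = (I*sqrt(1241) + (7749 - (54 - 48*13))) - 19959 = (I*sqrt(1241) + (7749 - (54 - 624))) - 19959 = (I*sqrt(1241) + (7749 - 1*(-570))) - 19959 = (I*sqrt(1241) + (7749 + 570)) - 19959 = (I*sqrt(1241) + 8319) - 19959 = (8319 + I*sqrt(1241)) - 19959 = -11640 + I*sqrt(1241)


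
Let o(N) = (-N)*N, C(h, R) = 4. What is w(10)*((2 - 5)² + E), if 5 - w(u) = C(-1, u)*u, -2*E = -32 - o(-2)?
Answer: -805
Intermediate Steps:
o(N) = -N²
E = 14 (E = -(-32 - (-1)*(-2)²)/2 = -(-32 - (-1)*4)/2 = -(-32 - 1*(-4))/2 = -(-32 + 4)/2 = -½*(-28) = 14)
w(u) = 5 - 4*u
w(10)*((2 - 5)² + E) = (5 - 4*10)*((2 - 5)² + 14) = (5 - 40)*((-3)² + 14) = -35*(9 + 14) = -35*23 = -805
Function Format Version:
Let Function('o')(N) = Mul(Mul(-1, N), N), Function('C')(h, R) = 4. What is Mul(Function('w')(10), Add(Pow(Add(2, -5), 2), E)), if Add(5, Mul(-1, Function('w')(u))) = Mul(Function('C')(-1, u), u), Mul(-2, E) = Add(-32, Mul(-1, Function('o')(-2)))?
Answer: -805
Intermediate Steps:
Function('o')(N) = Mul(-1, Pow(N, 2))
E = 14 (E = Mul(Rational(-1, 2), Add(-32, Mul(-1, Mul(-1, Pow(-2, 2))))) = Mul(Rational(-1, 2), Add(-32, Mul(-1, Mul(-1, 4)))) = Mul(Rational(-1, 2), Add(-32, Mul(-1, -4))) = Mul(Rational(-1, 2), Add(-32, 4)) = Mul(Rational(-1, 2), -28) = 14)
Function('w')(u) = Add(5, Mul(-4, u)) (Function('w')(u) = Add(5, Mul(-1, Mul(4, u))) = Add(5, Mul(-4, u)))
Mul(Function('w')(10), Add(Pow(Add(2, -5), 2), E)) = Mul(Add(5, Mul(-4, 10)), Add(Pow(Add(2, -5), 2), 14)) = Mul(Add(5, -40), Add(Pow(-3, 2), 14)) = Mul(-35, Add(9, 14)) = Mul(-35, 23) = -805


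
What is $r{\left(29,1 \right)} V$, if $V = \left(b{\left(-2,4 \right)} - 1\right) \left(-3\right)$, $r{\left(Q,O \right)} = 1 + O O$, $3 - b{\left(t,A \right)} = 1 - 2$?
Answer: $-18$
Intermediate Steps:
$b{\left(t,A \right)} = 4$ ($b{\left(t,A \right)} = 3 - \left(1 - 2\right) = 3 - -1 = 3 + 1 = 4$)
$r{\left(Q,O \right)} = 1 + O^{2}$
$V = -9$ ($V = \left(4 - 1\right) \left(-3\right) = 3 \left(-3\right) = -9$)
$r{\left(29,1 \right)} V = \left(1 + 1^{2}\right) \left(-9\right) = \left(1 + 1\right) \left(-9\right) = 2 \left(-9\right) = -18$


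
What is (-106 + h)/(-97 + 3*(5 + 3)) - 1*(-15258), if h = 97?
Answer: 1113843/73 ≈ 15258.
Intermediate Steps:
(-106 + h)/(-97 + 3*(5 + 3)) - 1*(-15258) = (-106 + 97)/(-97 + 3*(5 + 3)) - 1*(-15258) = -9/(-97 + 3*8) + 15258 = -9/(-97 + 24) + 15258 = -9/(-73) + 15258 = -9*(-1/73) + 15258 = 9/73 + 15258 = 1113843/73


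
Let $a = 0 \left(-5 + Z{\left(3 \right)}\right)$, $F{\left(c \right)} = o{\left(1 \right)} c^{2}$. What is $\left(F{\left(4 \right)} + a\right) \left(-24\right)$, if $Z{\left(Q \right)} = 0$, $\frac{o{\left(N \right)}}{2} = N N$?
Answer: $-768$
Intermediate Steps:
$o{\left(N \right)} = 2 N^{2}$ ($o{\left(N \right)} = 2 N N = 2 N^{2}$)
$F{\left(c \right)} = 2 c^{2}$ ($F{\left(c \right)} = 2 \cdot 1^{2} c^{2} = 2 \cdot 1 c^{2} = 2 c^{2}$)
$a = 0$ ($a = 0 \left(-5 + 0\right) = 0 \left(-5\right) = 0$)
$\left(F{\left(4 \right)} + a\right) \left(-24\right) = \left(2 \cdot 4^{2} + 0\right) \left(-24\right) = \left(2 \cdot 16 + 0\right) \left(-24\right) = \left(32 + 0\right) \left(-24\right) = 32 \left(-24\right) = -768$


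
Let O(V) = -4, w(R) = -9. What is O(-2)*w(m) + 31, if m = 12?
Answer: 67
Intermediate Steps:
O(-2)*w(m) + 31 = -4*(-9) + 31 = 36 + 31 = 67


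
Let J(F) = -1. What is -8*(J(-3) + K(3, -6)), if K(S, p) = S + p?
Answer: 32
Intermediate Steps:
-8*(J(-3) + K(3, -6)) = -8*(-1 + (3 - 6)) = -8*(-1 - 3) = -8*(-4) = 32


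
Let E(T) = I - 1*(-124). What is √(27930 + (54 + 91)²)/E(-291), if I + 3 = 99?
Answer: √48955/220 ≈ 1.0057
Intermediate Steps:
I = 96 (I = -3 + 99 = 96)
E(T) = 220 (E(T) = 96 - 1*(-124) = 96 + 124 = 220)
√(27930 + (54 + 91)²)/E(-291) = √(27930 + (54 + 91)²)/220 = √(27930 + 145²)*(1/220) = √(27930 + 21025)*(1/220) = √48955*(1/220) = √48955/220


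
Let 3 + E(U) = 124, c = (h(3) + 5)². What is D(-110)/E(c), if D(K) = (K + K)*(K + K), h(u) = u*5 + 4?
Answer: 400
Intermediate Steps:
h(u) = 4 + 5*u (h(u) = 5*u + 4 = 4 + 5*u)
c = 576 (c = ((4 + 5*3) + 5)² = ((4 + 15) + 5)² = (19 + 5)² = 24² = 576)
D(K) = 4*K² (D(K) = (2*K)*(2*K) = 4*K²)
E(U) = 121 (E(U) = -3 + 124 = 121)
D(-110)/E(c) = (4*(-110)²)/121 = (4*12100)*(1/121) = 48400*(1/121) = 400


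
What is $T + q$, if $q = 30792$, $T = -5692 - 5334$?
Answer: $19766$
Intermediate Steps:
$T = -11026$ ($T = -5692 - 5334 = -11026$)
$T + q = -11026 + 30792 = 19766$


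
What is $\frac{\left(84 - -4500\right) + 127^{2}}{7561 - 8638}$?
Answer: $- \frac{20713}{1077} \approx -19.232$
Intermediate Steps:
$\frac{\left(84 - -4500\right) + 127^{2}}{7561 - 8638} = \frac{\left(84 + 4500\right) + 16129}{-1077} = \left(4584 + 16129\right) \left(- \frac{1}{1077}\right) = 20713 \left(- \frac{1}{1077}\right) = - \frac{20713}{1077}$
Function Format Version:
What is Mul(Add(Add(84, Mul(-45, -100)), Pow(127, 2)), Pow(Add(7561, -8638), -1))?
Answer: Rational(-20713, 1077) ≈ -19.232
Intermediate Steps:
Mul(Add(Add(84, Mul(-45, -100)), Pow(127, 2)), Pow(Add(7561, -8638), -1)) = Mul(Add(Add(84, 4500), 16129), Pow(-1077, -1)) = Mul(Add(4584, 16129), Rational(-1, 1077)) = Mul(20713, Rational(-1, 1077)) = Rational(-20713, 1077)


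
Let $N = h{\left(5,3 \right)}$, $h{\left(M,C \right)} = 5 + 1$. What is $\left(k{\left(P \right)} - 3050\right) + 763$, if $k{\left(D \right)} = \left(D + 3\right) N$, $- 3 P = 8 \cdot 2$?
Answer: $-2301$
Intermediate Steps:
$h{\left(M,C \right)} = 6$
$N = 6$
$P = - \frac{16}{3}$ ($P = - \frac{8 \cdot 2}{3} = \left(- \frac{1}{3}\right) 16 = - \frac{16}{3} \approx -5.3333$)
$k{\left(D \right)} = 18 + 6 D$ ($k{\left(D \right)} = \left(D + 3\right) 6 = \left(3 + D\right) 6 = 18 + 6 D$)
$\left(k{\left(P \right)} - 3050\right) + 763 = \left(\left(18 + 6 \left(- \frac{16}{3}\right)\right) - 3050\right) + 763 = \left(\left(18 - 32\right) - 3050\right) + 763 = \left(-14 - 3050\right) + 763 = -3064 + 763 = -2301$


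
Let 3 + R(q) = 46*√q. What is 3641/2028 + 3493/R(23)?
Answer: 15262987/7590804 + 160678*√23/48659 ≈ 17.847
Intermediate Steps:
R(q) = -3 + 46*√q
3641/2028 + 3493/R(23) = 3641/2028 + 3493/(-3 + 46*√23)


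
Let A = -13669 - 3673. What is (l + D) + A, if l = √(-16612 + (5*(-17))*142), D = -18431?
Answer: -35773 + I*√28682 ≈ -35773.0 + 169.36*I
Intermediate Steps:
A = -17342
l = I*√28682 (l = √(-16612 - 85*142) = √(-16612 - 12070) = √(-28682) = I*√28682 ≈ 169.36*I)
(l + D) + A = (I*√28682 - 18431) - 17342 = (-18431 + I*√28682) - 17342 = -35773 + I*√28682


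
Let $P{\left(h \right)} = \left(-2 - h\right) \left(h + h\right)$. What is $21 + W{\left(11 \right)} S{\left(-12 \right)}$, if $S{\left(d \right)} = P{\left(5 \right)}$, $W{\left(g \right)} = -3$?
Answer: $231$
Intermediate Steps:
$P{\left(h \right)} = 2 h \left(-2 - h\right)$ ($P{\left(h \right)} = \left(-2 - h\right) 2 h = 2 h \left(-2 - h\right)$)
$S{\left(d \right)} = -70$ ($S{\left(d \right)} = \left(-2\right) 5 \left(2 + 5\right) = \left(-2\right) 5 \cdot 7 = -70$)
$21 + W{\left(11 \right)} S{\left(-12 \right)} = 21 - -210 = 21 + 210 = 231$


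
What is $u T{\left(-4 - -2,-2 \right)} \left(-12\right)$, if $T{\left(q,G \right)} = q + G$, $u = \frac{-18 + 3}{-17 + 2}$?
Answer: $48$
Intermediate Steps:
$u = 1$ ($u = - \frac{15}{-15} = \left(-15\right) \left(- \frac{1}{15}\right) = 1$)
$T{\left(q,G \right)} = G + q$
$u T{\left(-4 - -2,-2 \right)} \left(-12\right) = 1 \left(-2 - 2\right) \left(-12\right) = 1 \left(-4\right) \left(-12\right) = \left(-4\right) \left(-12\right) = 48$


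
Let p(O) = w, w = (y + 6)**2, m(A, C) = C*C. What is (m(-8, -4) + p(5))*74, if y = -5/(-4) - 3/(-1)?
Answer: 71669/8 ≈ 8958.6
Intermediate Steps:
m(A, C) = C**2
y = 17/4 (y = -5*(-1/4) - 3*(-1) = 5/4 + 3 = 17/4 ≈ 4.2500)
w = 1681/16 (w = (17/4 + 6)**2 = (41/4)**2 = 1681/16 ≈ 105.06)
p(O) = 1681/16
(m(-8, -4) + p(5))*74 = ((-4)**2 + 1681/16)*74 = (16 + 1681/16)*74 = (1937/16)*74 = 71669/8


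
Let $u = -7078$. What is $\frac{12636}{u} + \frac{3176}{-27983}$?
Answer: $- \frac{188036458}{99031837} \approx -1.8987$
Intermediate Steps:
$\frac{12636}{u} + \frac{3176}{-27983} = \frac{12636}{-7078} + \frac{3176}{-27983} = 12636 \left(- \frac{1}{7078}\right) + 3176 \left(- \frac{1}{27983}\right) = - \frac{6318}{3539} - \frac{3176}{27983} = - \frac{188036458}{99031837}$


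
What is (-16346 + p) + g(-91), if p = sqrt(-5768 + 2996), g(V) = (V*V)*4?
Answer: 16778 + 6*I*sqrt(77) ≈ 16778.0 + 52.65*I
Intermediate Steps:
g(V) = 4*V**2 (g(V) = V**2*4 = 4*V**2)
p = 6*I*sqrt(77) (p = sqrt(-2772) = 6*I*sqrt(77) ≈ 52.65*I)
(-16346 + p) + g(-91) = (-16346 + 6*I*sqrt(77)) + 4*(-91)**2 = (-16346 + 6*I*sqrt(77)) + 4*8281 = (-16346 + 6*I*sqrt(77)) + 33124 = 16778 + 6*I*sqrt(77)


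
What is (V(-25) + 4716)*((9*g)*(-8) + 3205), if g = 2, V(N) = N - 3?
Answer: 14349968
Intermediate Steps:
V(N) = -3 + N
(V(-25) + 4716)*((9*g)*(-8) + 3205) = ((-3 - 25) + 4716)*((9*2)*(-8) + 3205) = (-28 + 4716)*(18*(-8) + 3205) = 4688*(-144 + 3205) = 4688*3061 = 14349968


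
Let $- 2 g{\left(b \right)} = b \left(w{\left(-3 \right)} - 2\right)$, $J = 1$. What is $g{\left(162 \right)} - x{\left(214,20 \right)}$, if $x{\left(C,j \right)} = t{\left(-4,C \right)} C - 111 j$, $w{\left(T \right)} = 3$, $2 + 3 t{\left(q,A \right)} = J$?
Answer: $\frac{6631}{3} \approx 2210.3$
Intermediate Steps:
$t{\left(q,A \right)} = - \frac{1}{3}$ ($t{\left(q,A \right)} = - \frac{2}{3} + \frac{1}{3} \cdot 1 = - \frac{2}{3} + \frac{1}{3} = - \frac{1}{3}$)
$x{\left(C,j \right)} = - 111 j - \frac{C}{3}$ ($x{\left(C,j \right)} = - \frac{C}{3} - 111 j = - 111 j - \frac{C}{3}$)
$g{\left(b \right)} = - \frac{b}{2}$ ($g{\left(b \right)} = - \frac{b \left(3 - 2\right)}{2} = - \frac{b 1}{2} = - \frac{b}{2}$)
$g{\left(162 \right)} - x{\left(214,20 \right)} = \left(- \frac{1}{2}\right) 162 - \left(\left(-111\right) 20 - \frac{214}{3}\right) = -81 - \left(-2220 - \frac{214}{3}\right) = -81 - - \frac{6874}{3} = -81 + \frac{6874}{3} = \frac{6631}{3}$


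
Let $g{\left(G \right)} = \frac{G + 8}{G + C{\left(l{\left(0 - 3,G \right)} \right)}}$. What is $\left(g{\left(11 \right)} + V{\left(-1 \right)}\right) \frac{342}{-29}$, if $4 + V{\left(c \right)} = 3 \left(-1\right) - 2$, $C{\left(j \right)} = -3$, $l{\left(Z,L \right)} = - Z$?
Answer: $\frac{9063}{116} \approx 78.129$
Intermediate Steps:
$g{\left(G \right)} = \frac{8 + G}{-3 + G}$ ($g{\left(G \right)} = \frac{G + 8}{G - 3} = \frac{8 + G}{-3 + G}$)
$V{\left(c \right)} = -9$ ($V{\left(c \right)} = -4 + \left(3 \left(-1\right) - 2\right) = -4 - 5 = -9$)
$\left(g{\left(11 \right)} + V{\left(-1 \right)}\right) \frac{342}{-29} = \left(\frac{8 + 11}{-3 + 11} - 9\right) \frac{342}{-29} = \left(\frac{1}{8} \cdot 19 - 9\right) 342 \left(- \frac{1}{29}\right) = \left(\frac{1}{8} \cdot 19 - 9\right) \left(- \frac{342}{29}\right) = \left(\frac{19}{8} - 9\right) \left(- \frac{342}{29}\right) = \left(- \frac{53}{8}\right) \left(- \frac{342}{29}\right) = \frac{9063}{116}$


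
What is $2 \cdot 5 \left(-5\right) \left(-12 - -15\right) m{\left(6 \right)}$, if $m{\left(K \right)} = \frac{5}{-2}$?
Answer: $375$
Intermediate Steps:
$m{\left(K \right)} = - \frac{5}{2}$ ($m{\left(K \right)} = 5 \left(- \frac{1}{2}\right) = - \frac{5}{2}$)
$2 \cdot 5 \left(-5\right) \left(-12 - -15\right) m{\left(6 \right)} = 2 \cdot 5 \left(-5\right) \left(-12 - -15\right) \left(- \frac{5}{2}\right) = 10 \left(-5\right) \left(-12 + 15\right) \left(- \frac{5}{2}\right) = \left(-50\right) 3 \left(- \frac{5}{2}\right) = \left(-150\right) \left(- \frac{5}{2}\right) = 375$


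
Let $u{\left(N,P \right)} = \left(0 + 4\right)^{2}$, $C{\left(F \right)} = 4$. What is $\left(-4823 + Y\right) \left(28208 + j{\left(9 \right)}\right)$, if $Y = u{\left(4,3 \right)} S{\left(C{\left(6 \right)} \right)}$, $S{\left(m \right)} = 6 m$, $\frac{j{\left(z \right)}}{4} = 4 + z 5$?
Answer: $-126085356$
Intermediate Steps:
$j{\left(z \right)} = 16 + 20 z$ ($j{\left(z \right)} = 4 \left(4 + z 5\right) = 4 \left(4 + 5 z\right) = 16 + 20 z$)
$u{\left(N,P \right)} = 16$ ($u{\left(N,P \right)} = 4^{2} = 16$)
$Y = 384$ ($Y = 16 \cdot 6 \cdot 4 = 16 \cdot 24 = 384$)
$\left(-4823 + Y\right) \left(28208 + j{\left(9 \right)}\right) = \left(-4823 + 384\right) \left(28208 + \left(16 + 20 \cdot 9\right)\right) = - 4439 \left(28208 + \left(16 + 180\right)\right) = - 4439 \left(28208 + 196\right) = \left(-4439\right) 28404 = -126085356$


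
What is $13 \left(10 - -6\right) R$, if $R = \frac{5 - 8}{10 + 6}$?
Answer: $-39$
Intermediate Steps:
$R = - \frac{3}{16} \approx -0.1875$
$13 \left(10 - -6\right) R = 13 \left(10 - -6\right) \left(- \frac{3}{16}\right) = 13 \left(10 + 6\right) \left(- \frac{3}{16}\right) = 13 \cdot 16 \left(- \frac{3}{16}\right) = 208 \left(- \frac{3}{16}\right) = -39$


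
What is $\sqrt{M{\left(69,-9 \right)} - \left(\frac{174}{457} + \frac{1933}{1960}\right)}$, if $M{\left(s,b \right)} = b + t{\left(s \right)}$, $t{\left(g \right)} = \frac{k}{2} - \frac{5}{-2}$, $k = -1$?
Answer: $\frac{i \sqrt{34249686770}}{63980} \approx 2.8926 i$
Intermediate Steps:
$t{\left(g \right)} = 2$ ($t{\left(g \right)} = - \frac{1}{2} - \frac{5}{-2} = \left(-1\right) \frac{1}{2} - - \frac{5}{2} = - \frac{1}{2} + \frac{5}{2} = 2$)
$M{\left(s,b \right)} = 2 + b$ ($M{\left(s,b \right)} = b + 2 = 2 + b$)
$\sqrt{M{\left(69,-9 \right)} - \left(\frac{174}{457} + \frac{1933}{1960}\right)} = \sqrt{\left(2 - 9\right) - \left(\frac{174}{457} + \frac{1933}{1960}\right)} = \sqrt{-7 - \frac{1224421}{895720}} = \sqrt{- \frac{7494461}{895720}} = \frac{i \sqrt{34249686770}}{63980}$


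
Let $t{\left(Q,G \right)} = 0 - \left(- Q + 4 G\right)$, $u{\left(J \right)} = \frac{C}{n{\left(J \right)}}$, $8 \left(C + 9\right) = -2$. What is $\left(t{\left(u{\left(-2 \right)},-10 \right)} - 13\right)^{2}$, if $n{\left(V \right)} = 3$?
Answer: $\frac{82369}{144} \approx 572.01$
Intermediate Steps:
$C = - \frac{37}{4}$ ($C = -9 + \frac{1}{8} \left(-2\right) = -9 - \frac{1}{4} = - \frac{37}{4} \approx -9.25$)
$u{\left(J \right)} = - \frac{37}{12}$ ($u{\left(J \right)} = - \frac{37}{4 \cdot 3} = \left(- \frac{37}{4}\right) \frac{1}{3} = - \frac{37}{12}$)
$t{\left(Q,G \right)} = Q - 4 G$ ($t{\left(Q,G \right)} = 0 - \left(- Q + 4 G\right) = Q - 4 G$)
$\left(t{\left(u{\left(-2 \right)},-10 \right)} - 13\right)^{2} = \left(\left(- \frac{37}{12} - -40\right) - 13\right)^{2} = \left(\left(- \frac{37}{12} + 40\right) - 13\right)^{2} = \left(\frac{443}{12} - 13\right)^{2} = \left(\frac{287}{12}\right)^{2} = \frac{82369}{144}$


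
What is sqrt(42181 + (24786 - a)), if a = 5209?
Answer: 3*sqrt(6862) ≈ 248.51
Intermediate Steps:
sqrt(42181 + (24786 - a)) = sqrt(42181 + (24786 - 1*5209)) = sqrt(42181 + (24786 - 5209)) = sqrt(42181 + 19577) = sqrt(61758) = 3*sqrt(6862)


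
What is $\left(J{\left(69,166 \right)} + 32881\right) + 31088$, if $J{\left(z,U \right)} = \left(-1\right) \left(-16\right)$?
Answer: $63985$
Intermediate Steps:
$J{\left(z,U \right)} = 16$
$\left(J{\left(69,166 \right)} + 32881\right) + 31088 = \left(16 + 32881\right) + 31088 = 32897 + 31088 = 63985$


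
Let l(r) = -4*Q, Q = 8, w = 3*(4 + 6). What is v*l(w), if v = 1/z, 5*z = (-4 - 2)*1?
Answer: 80/3 ≈ 26.667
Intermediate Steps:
w = 30 (w = 3*10 = 30)
z = -6/5 (z = ((-4 - 2)*1)/5 = (-6*1)/5 = (⅕)*(-6) = -6/5 ≈ -1.2000)
l(r) = -32 (l(r) = -4*8 = -32)
v = -⅚ (v = 1/(-6/5) = -⅚ ≈ -0.83333)
v*l(w) = -⅚*(-32) = 80/3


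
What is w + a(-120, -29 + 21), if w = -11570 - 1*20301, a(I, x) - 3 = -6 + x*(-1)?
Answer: -31866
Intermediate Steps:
a(I, x) = -3 - x (a(I, x) = 3 + (-6 + x*(-1)) = 3 + (-6 - x) = -3 - x)
w = -31871 (w = -11570 - 20301 = -31871)
w + a(-120, -29 + 21) = -31871 + (-3 - (-29 + 21)) = -31871 + (-3 - 1*(-8)) = -31871 + (-3 + 8) = -31871 + 5 = -31866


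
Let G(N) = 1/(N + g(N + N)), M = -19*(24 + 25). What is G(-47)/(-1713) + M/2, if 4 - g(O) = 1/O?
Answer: -6444598735/13844466 ≈ -465.50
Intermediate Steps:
M = -931 (M = -19*49 = -931)
g(O) = 4 - 1/O
G(N) = 1/(4 + N - 1/(2*N)) (G(N) = 1/(N + (4 - 1/(N + N))) = 1/(N + (4 - 1/(2*N))) = 1/(4 + N - 1/(2*N)))
G(-47)/(-1713) + M/2 = (2*(-47)/(-1 + 2*(-47)**2 + 8*(-47)))/(-1713) - 931/2 = (2*(-47)/(-1 + 2*2209 - 376))*(-1/1713) - 931*1/2 = (2*(-47)/(-1 + 4418 - 376))*(-1/1713) - 931/2 = (2*(-47)/4041)*(-1/1713) - 931/2 = (2*(-47)*(1/4041))*(-1/1713) - 931/2 = -94/4041*(-1/1713) - 931/2 = 94/6922233 - 931/2 = -6444598735/13844466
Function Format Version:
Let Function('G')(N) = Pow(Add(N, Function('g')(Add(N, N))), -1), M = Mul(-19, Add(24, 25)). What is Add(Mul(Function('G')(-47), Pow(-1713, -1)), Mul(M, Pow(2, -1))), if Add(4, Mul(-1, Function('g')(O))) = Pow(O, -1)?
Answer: Rational(-6444598735, 13844466) ≈ -465.50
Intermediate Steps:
M = -931 (M = Mul(-19, 49) = -931)
Function('g')(O) = Add(4, Mul(-1, Pow(O, -1)))
Function('G')(N) = Pow(Add(4, N, Mul(Rational(-1, 2), Pow(N, -1))), -1) (Function('G')(N) = Pow(Add(N, Add(4, Mul(-1, Pow(Add(N, N), -1)))), -1) = Pow(Add(N, Add(4, Mul(-1, Pow(Mul(2, N), -1)))), -1) = Pow(Add(N, Add(4, Mul(-1, Mul(Rational(1, 2), Pow(N, -1))))), -1) = Pow(Add(N, Add(4, Mul(Rational(-1, 2), Pow(N, -1)))), -1) = Pow(Add(4, N, Mul(Rational(-1, 2), Pow(N, -1))), -1))
Add(Mul(Function('G')(-47), Pow(-1713, -1)), Mul(M, Pow(2, -1))) = Add(Mul(Mul(2, -47, Pow(Add(-1, Mul(2, Pow(-47, 2)), Mul(8, -47)), -1)), Pow(-1713, -1)), Mul(-931, Pow(2, -1))) = Add(Mul(Mul(2, -47, Pow(Add(-1, Mul(2, 2209), -376), -1)), Rational(-1, 1713)), Mul(-931, Rational(1, 2))) = Add(Mul(Mul(2, -47, Pow(Add(-1, 4418, -376), -1)), Rational(-1, 1713)), Rational(-931, 2)) = Add(Mul(Mul(2, -47, Pow(4041, -1)), Rational(-1, 1713)), Rational(-931, 2)) = Add(Mul(Mul(2, -47, Rational(1, 4041)), Rational(-1, 1713)), Rational(-931, 2)) = Add(Mul(Rational(-94, 4041), Rational(-1, 1713)), Rational(-931, 2)) = Add(Rational(94, 6922233), Rational(-931, 2)) = Rational(-6444598735, 13844466)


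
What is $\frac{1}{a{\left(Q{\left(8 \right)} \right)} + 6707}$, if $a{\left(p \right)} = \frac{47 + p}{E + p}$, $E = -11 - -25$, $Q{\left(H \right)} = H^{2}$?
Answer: $\frac{26}{174419} \approx 0.00014907$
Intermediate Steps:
$E = 14$ ($E = -11 + 25 = 14$)
$a{\left(p \right)} = \frac{47 + p}{14 + p}$
$\frac{1}{a{\left(Q{\left(8 \right)} \right)} + 6707} = \frac{1}{\frac{47 + 8^{2}}{14 + 8^{2}} + 6707} = \frac{1}{\frac{47 + 64}{14 + 64} + 6707} = \frac{1}{\frac{1}{78} \cdot 111 + 6707} = \frac{1}{\frac{37}{26} + 6707} = \frac{1}{\frac{174419}{26}} = \frac{26}{174419}$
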